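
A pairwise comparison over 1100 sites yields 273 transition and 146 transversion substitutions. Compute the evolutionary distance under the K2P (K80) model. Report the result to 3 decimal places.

P = 273/1100 ≈ 0.248182 and Q = 146/1100 ≈ 0.132727.
Under the Kimura two-parameter model, d = −½ ln(1 − 2P − Q) − ¼ ln(1 − 2Q).
1 − 2P − Q = 0.370909, giving −½ ln(0.370909) = 0.495899.
1 − 2Q = 0.734546, giving −¼ ln(0.734546) = 0.077126.
d = 0.495899 + 0.077126 = 0.573025.

0.573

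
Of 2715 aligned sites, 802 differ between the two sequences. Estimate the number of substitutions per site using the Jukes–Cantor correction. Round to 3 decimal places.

p = 802/2715 ≈ 0.295396.
d = −(3/4) ln(1 − 4p/3) = −0.75 ln(1 − 0.393861) = −0.75 ln(0.606139)
  = −0.75 × (-0.500646) = 0.375485 substitutions/site.

0.375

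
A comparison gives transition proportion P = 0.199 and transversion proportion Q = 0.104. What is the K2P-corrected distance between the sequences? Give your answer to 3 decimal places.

0.407

Under the Kimura two-parameter model, d = −½ ln(1 − 2P − Q) − ¼ ln(1 − 2Q).
1 − 2P − Q = 0.498, giving −½ ln(0.498) = 0.348578.
1 − 2Q = 0.792, giving −¼ ln(0.792) = 0.058298.
d = 0.348578 + 0.058298 = 0.406876.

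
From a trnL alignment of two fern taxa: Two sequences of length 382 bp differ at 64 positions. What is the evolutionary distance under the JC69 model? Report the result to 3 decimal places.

0.190

p = 64/382 ≈ 0.167539.
d = −(3/4) ln(1 − 4p/3) = −0.75 ln(1 − 0.223385) = −0.75 ln(0.776615)
  = −0.75 × (-0.252811) = 0.189608 substitutions/site.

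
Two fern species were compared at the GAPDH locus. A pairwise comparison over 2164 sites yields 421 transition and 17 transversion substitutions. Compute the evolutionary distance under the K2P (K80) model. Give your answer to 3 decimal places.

0.257

P = 421/2164 ≈ 0.194547 and Q = 17/2164 ≈ 0.007856.
Under the Kimura two-parameter model, d = −½ ln(1 − 2P − Q) − ¼ ln(1 − 2Q).
1 − 2P − Q = 0.60305, giving −½ ln(0.60305) = 0.252878.
1 − 2Q = 0.984288, giving −¼ ln(0.984288) = 0.003959.
d = 0.252878 + 0.003959 = 0.256837.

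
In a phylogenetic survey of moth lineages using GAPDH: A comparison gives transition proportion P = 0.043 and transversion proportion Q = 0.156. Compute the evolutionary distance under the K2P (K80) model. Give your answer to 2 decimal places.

0.23

Under the Kimura two-parameter model, d = −½ ln(1 − 2P − Q) − ¼ ln(1 − 2Q).
1 − 2P − Q = 0.758, giving −½ ln(0.758) = 0.138536.
1 − 2Q = 0.688, giving −¼ ln(0.688) = 0.093492.
d = 0.138536 + 0.093492 = 0.232028.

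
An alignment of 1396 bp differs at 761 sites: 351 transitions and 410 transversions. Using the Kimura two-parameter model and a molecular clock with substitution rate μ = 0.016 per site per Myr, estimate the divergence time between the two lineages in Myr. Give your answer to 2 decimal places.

31.80

P = 351/1396 ≈ 0.251433 and Q = 410/1396 ≈ 0.293696.
Under the Kimura two-parameter model, d = −½ ln(1 − 2P − Q) − ¼ ln(1 − 2Q).
1 − 2P − Q = 0.203438, giving −½ ln(0.203438) = 0.796197.
1 − 2Q = 0.412608, giving −¼ ln(0.412608) = 0.221314.
d = 0.796197 + 0.221314 = 1.017511.
Under a molecular clock d = 2μt, so t = d/(2μ) = 1.017511 / (2 × 0.016) = 31.80 Myr.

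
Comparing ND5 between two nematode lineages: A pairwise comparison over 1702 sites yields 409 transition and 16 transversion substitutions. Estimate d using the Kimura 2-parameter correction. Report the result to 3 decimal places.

P = 409/1702 ≈ 0.240306 and Q = 16/1702 ≈ 0.009401.
Under the Kimura two-parameter model, d = −½ ln(1 − 2P − Q) − ¼ ln(1 − 2Q).
1 − 2P − Q = 0.509987, giving −½ ln(0.509987) = 0.336685.
1 − 2Q = 0.981198, giving −¼ ln(0.981198) = 0.004745.
d = 0.336685 + 0.004745 = 0.341430.

0.341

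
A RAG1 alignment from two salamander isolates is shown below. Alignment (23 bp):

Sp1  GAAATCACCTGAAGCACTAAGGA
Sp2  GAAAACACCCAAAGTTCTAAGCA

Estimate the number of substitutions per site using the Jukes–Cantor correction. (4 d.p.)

The sequences differ at 6 of 23 sites (5, 10, 11, 15, 16, 22), so p = 6/23 ≈ 0.26087.
d = −(3/4) ln(1 − 4p/3) = −0.75 ln(1 − 0.347827) = −0.75 ln(0.652173)
  = −0.75 × (-0.427445) = 0.320584 substitutions/site.

0.3206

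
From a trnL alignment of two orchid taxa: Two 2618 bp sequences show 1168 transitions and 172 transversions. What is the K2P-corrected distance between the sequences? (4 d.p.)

1.6201

P = 1168/2618 ≈ 0.446142 and Q = 172/2618 ≈ 0.065699.
Under the Kimura two-parameter model, d = −½ ln(1 − 2P − Q) − ¼ ln(1 − 2Q).
1 − 2P − Q = 0.042017, giving −½ ln(0.042017) = 1.584840.
1 − 2Q = 0.868602, giving −¼ ln(0.868602) = 0.035218.
d = 1.584840 + 0.035218 = 1.620058.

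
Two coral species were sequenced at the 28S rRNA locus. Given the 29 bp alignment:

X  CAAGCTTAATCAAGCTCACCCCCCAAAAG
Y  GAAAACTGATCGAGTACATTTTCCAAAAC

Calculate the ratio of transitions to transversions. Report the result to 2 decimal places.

Transitions are A↔G and C↔T; transversions are all other mismatches.
Transitions: 9. Transversions: 4.
R = 9/4 = 2.25.

2.25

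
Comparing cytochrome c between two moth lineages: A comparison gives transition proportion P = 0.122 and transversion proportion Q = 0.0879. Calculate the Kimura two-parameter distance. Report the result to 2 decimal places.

Under the Kimura two-parameter model, d = −½ ln(1 − 2P − Q) − ¼ ln(1 − 2Q).
1 − 2P − Q = 0.6681, giving −½ ln(0.6681) = 0.201659.
1 − 2Q = 0.8242, giving −¼ ln(0.8242) = 0.048336.
d = 0.201659 + 0.048336 = 0.249995.

0.25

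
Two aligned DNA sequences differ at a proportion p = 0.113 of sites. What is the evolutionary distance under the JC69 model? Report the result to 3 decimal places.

d = −(3/4) ln(1 − 4p/3) = −0.75 ln(1 − 0.150667) = −0.75 ln(0.849333)
  = −0.75 × (-0.163304) = 0.122478 substitutions/site.

0.122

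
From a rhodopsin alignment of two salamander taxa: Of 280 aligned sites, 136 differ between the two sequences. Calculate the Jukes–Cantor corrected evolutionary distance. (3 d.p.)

0.782

p = 136/280 ≈ 0.485714.
d = −(3/4) ln(1 − 4p/3) = −0.75 ln(1 − 0.647619) = −0.75 ln(0.352381)
  = −0.75 × (-1.043042) = 0.782282 substitutions/site.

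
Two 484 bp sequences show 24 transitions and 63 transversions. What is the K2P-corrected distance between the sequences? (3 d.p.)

0.206

P = 24/484 ≈ 0.049587 and Q = 63/484 ≈ 0.130165.
Under the Kimura two-parameter model, d = −½ ln(1 − 2P − Q) − ¼ ln(1 − 2Q).
1 − 2P − Q = 0.770661, giving −½ ln(0.770661) = 0.130253.
1 − 2Q = 0.73967, giving −¼ ln(0.73967) = 0.075388.
d = 0.130253 + 0.075388 = 0.205641.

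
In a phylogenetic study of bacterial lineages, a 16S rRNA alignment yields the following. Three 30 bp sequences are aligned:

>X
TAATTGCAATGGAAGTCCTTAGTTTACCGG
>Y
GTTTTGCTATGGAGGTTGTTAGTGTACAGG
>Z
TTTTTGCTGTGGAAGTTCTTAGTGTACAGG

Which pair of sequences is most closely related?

X–Y: 9/30 differ, p = 0.300, d = 0.383.
X–Z: 7/30 differ, p = 0.233, d = 0.280.
Y–Z: 4/30 differ, p = 0.133, d = 0.147.
The smallest distance is between Y and Z.

Y and Z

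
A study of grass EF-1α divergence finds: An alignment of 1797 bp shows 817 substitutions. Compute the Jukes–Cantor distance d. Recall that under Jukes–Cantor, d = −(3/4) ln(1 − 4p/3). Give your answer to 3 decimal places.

p = 817/1797 ≈ 0.454647.
d = −(3/4) ln(1 − 4p/3) = −0.75 ln(1 − 0.606196) = −0.75 ln(0.393804)
  = −0.75 × (-0.931902) = 0.698927 substitutions/site.

0.699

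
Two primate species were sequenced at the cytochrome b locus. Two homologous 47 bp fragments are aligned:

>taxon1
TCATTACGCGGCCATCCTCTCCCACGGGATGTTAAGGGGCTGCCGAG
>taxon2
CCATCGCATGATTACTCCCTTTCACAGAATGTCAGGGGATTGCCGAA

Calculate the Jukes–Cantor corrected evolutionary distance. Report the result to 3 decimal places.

The sequences differ at 20 of 47 sites, so p = 20/47 ≈ 0.425532.
d = −(3/4) ln(1 − 4p/3) = −0.75 ln(1 − 0.567376) = −0.75 ln(0.432624)
  = −0.75 × (-0.837886) = 0.628415 substitutions/site.

0.628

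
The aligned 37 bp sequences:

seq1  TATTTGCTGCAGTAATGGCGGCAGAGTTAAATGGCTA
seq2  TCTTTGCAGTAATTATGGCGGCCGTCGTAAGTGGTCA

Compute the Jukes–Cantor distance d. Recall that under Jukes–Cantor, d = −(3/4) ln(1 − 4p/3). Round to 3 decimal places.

The sequences differ at 12 of 37 sites, so p = 12/37 ≈ 0.324324.
d = −(3/4) ln(1 − 4p/3) = −0.75 ln(1 − 0.432432) = −0.75 ln(0.567568)
  = −0.75 × (-0.566395) = 0.424796 substitutions/site.

0.425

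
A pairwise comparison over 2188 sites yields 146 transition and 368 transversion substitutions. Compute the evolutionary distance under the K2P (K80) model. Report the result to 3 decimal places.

0.282

P = 146/2188 ≈ 0.066728 and Q = 368/2188 ≈ 0.16819.
Under the Kimura two-parameter model, d = −½ ln(1 − 2P − Q) − ¼ ln(1 − 2Q).
1 − 2P − Q = 0.698354, giving −½ ln(0.698354) = 0.179515.
1 − 2Q = 0.66362, giving −¼ ln(0.66362) = 0.102511.
d = 0.179515 + 0.102511 = 0.282026.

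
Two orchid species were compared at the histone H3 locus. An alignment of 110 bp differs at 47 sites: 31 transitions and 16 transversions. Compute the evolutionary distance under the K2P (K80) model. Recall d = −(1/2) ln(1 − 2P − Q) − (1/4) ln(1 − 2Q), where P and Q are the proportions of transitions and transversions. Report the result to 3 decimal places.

P = 31/110 ≈ 0.281818 and Q = 16/110 ≈ 0.145455.
Under the Kimura two-parameter model, d = −½ ln(1 − 2P − Q) − ¼ ln(1 − 2Q).
1 − 2P − Q = 0.290909, giving −½ ln(0.290909) = 0.617372.
1 − 2Q = 0.70909, giving −¼ ln(0.70909) = 0.085943.
d = 0.617372 + 0.085943 = 0.703315.

0.703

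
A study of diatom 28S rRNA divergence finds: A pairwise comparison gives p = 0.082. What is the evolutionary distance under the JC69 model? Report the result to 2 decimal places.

0.09

d = −(3/4) ln(1 − 4p/3) = −0.75 ln(1 − 0.109333) = −0.75 ln(0.890667)
  = −0.75 × (-0.115785) = 0.086839 substitutions/site.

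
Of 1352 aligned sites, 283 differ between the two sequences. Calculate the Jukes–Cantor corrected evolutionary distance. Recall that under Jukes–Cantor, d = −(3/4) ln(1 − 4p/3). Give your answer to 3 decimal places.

0.245

p = 283/1352 ≈ 0.20932.
d = −(3/4) ln(1 − 4p/3) = −0.75 ln(1 − 0.279093) = −0.75 ln(0.720907)
  = −0.75 × (-0.327245) = 0.245434 substitutions/site.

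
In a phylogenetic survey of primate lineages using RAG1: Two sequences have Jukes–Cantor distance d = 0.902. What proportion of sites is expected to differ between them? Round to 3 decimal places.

p = (3/4)(1 − e^(−4d/3)) = 0.75 × (1 − e^(-1.202667)) = 0.75 × (1 − 0.300392) = 0.524706.

0.525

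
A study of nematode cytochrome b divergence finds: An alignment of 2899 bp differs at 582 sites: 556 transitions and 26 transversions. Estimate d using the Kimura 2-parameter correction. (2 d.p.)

P = 556/2899 ≈ 0.19179 and Q = 26/2899 ≈ 0.008969.
Under the Kimura two-parameter model, d = −½ ln(1 − 2P − Q) − ¼ ln(1 − 2Q).
1 − 2P − Q = 0.607451, giving −½ ln(0.607451) = 0.249242.
1 − 2Q = 0.982062, giving −¼ ln(0.982062) = 0.004525.
d = 0.249242 + 0.004525 = 0.253767.

0.25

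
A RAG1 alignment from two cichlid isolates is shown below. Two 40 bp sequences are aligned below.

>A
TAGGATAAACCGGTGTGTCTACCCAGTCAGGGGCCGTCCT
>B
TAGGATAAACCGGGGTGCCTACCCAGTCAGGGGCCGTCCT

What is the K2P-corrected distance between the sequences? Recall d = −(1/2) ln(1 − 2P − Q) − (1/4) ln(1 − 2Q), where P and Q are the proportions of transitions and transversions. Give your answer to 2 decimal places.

Of 40 sites, 1 differences are transitions and 1 are transversions, so P = 1/40 = 0.025 and Q = 1/40 = 0.025.
Under the Kimura two-parameter model, d = −½ ln(1 − 2P − Q) − ¼ ln(1 − 2Q).
1 − 2P − Q = 0.925, giving −½ ln(0.925) = 0.038981.
1 − 2Q = 0.95, giving −¼ ln(0.95) = 0.012823.
d = 0.038981 + 0.012823 = 0.051804.

0.05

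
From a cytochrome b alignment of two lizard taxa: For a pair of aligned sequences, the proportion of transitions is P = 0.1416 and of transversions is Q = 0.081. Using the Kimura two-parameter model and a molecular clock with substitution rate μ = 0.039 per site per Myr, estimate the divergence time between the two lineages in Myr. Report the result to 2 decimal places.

3.47

Under the Kimura two-parameter model, d = −½ ln(1 − 2P − Q) − ¼ ln(1 − 2Q).
1 − 2P − Q = 0.6358, giving −½ ln(0.6358) = 0.226436.
1 − 2Q = 0.838, giving −¼ ln(0.838) = 0.044184.
d = 0.226436 + 0.044184 = 0.270620.
Under a molecular clock d = 2μt, so t = d/(2μ) = 0.270620 / (2 × 0.039) = 3.47 Myr.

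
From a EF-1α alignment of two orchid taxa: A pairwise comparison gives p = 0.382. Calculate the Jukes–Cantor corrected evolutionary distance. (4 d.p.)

0.5340

d = −(3/4) ln(1 − 4p/3) = −0.75 ln(1 − 0.509333) = −0.75 ln(0.490667)
  = −0.75 × (-0.711990) = 0.533993 substitutions/site.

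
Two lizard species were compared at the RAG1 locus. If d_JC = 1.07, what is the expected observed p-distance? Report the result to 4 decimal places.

p = (3/4)(1 − e^(−4d/3)) = 0.75 × (1 − e^(-1.426667)) = 0.75 × (1 − 0.240108) = 0.569919.

0.5699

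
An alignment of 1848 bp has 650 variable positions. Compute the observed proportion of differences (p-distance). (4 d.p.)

p = 650/1848 = 0.351731… ≈ 0.3517 (to 4 d.p.).

0.3517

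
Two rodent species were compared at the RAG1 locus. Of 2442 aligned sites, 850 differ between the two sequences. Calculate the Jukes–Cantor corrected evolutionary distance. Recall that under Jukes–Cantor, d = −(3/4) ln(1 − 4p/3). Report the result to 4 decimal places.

0.4679

p = 850/2442 ≈ 0.348075.
d = −(3/4) ln(1 − 4p/3) = −0.75 ln(1 − 0.4641) = −0.75 ln(0.5359)
  = −0.75 × (-0.623808) = 0.467856 substitutions/site.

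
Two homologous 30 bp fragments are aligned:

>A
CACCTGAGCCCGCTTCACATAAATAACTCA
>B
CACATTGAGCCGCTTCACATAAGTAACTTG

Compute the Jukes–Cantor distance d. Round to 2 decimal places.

The sequences differ at 8 of 30 sites (4, 6, 7, 8, 9, 23, 29, 30), so p = 8/30 ≈ 0.266667.
d = −(3/4) ln(1 − 4p/3) = −0.75 ln(1 − 0.355556) = −0.75 ln(0.644444)
  = −0.75 × (-0.439367) = 0.329525 substitutions/site.

0.33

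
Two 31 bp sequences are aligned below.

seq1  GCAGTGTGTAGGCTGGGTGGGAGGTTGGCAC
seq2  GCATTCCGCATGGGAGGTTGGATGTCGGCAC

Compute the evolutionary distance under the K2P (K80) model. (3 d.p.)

0.481

Of 31 sites, 4 differences are transitions and 7 are transversions, so P = 4/31 ≈ 0.129032 and Q = 7/31 ≈ 0.225806.
Under the Kimura two-parameter model, d = −½ ln(1 − 2P − Q) − ¼ ln(1 − 2Q).
1 − 2P − Q = 0.51613, giving −½ ln(0.51613) = 0.330698.
1 − 2Q = 0.548388, giving −¼ ln(0.548388) = 0.150193.
d = 0.330698 + 0.150193 = 0.480891.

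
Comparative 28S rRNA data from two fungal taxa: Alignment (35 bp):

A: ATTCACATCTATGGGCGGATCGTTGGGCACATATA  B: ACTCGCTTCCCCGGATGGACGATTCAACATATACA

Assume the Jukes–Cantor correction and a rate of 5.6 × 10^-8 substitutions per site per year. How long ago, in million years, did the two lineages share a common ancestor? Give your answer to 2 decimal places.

6.30

The sequences differ at 16 of 35 sites, so p = 16/35 ≈ 0.457143.
d = −(3/4) ln(1 − 4p/3) = −0.75 ln(1 − 0.609524) = −0.75 ln(0.390476)
  = −0.75 × (-0.940389) = 0.705292 substitutions/site.
Under a molecular clock d = 2μt, so t = d/(2μ) = 0.705292 / (2 × 5.6 × 10^-8) = 6.30 million years.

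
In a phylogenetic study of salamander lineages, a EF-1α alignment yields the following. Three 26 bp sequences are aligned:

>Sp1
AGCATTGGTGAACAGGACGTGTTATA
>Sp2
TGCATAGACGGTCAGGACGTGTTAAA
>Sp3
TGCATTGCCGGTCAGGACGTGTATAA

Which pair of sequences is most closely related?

Sp1–Sp2: 7/26 differ, p = 0.269, d = 0.334.
Sp1–Sp3: 8/26 differ, p = 0.308, d = 0.396.
Sp2–Sp3: 4/26 differ, p = 0.154, d = 0.172.
The smallest distance is between Sp2 and Sp3.

Sp2 and Sp3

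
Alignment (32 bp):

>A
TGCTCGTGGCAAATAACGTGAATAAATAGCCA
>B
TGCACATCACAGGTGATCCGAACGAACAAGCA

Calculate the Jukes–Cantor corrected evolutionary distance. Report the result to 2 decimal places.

The sequences differ at 15 of 32 sites, so p = 15/32 = 0.46875.
d = −(3/4) ln(1 − 4p/3) = −0.75 ln(1 − 0.625) = −0.75 ln(0.375)
  = −0.75 × (-0.980829) = 0.735622 substitutions/site.

0.74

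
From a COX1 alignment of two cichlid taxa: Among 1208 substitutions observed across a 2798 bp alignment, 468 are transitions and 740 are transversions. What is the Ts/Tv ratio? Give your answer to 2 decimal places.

R = 468/740 = 0.632432… ≈ 0.63 (to 2 d.p.).

0.63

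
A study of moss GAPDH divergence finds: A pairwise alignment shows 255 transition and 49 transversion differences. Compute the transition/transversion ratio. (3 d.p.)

R = 255/49 = 5.204081… ≈ 5.204 (to 3 d.p.).

5.204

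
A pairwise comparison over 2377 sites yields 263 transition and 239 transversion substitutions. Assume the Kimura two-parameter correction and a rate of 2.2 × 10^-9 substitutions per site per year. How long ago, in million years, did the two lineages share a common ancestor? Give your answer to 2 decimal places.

P = 263/2377 ≈ 0.110644 and Q = 239/2377 ≈ 0.100547.
Under the Kimura two-parameter model, d = −½ ln(1 − 2P − Q) − ¼ ln(1 − 2Q).
1 − 2P − Q = 0.678165, giving −½ ln(0.678165) = 0.194182.
1 − 2Q = 0.798906, giving −¼ ln(0.798906) = 0.056128.
d = 0.194182 + 0.056128 = 0.250310.
Under a molecular clock d = 2μt, so t = d/(2μ) = 0.250310 / (2 × 2.2 × 10^-9) = 56.89 million years.

56.89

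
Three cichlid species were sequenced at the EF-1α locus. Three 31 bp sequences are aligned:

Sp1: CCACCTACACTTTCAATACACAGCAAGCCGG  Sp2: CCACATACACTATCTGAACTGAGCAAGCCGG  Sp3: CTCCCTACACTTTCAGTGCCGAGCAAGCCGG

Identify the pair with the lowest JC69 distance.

Sp1 and Sp3

Sp1–Sp2: 7/31 differ, p = 0.226, d = 0.269.
Sp1–Sp3: 6/31 differ, p = 0.194, d = 0.224.
Sp2–Sp3: 8/31 differ, p = 0.258, d = 0.316.
The smallest distance is between Sp1 and Sp3.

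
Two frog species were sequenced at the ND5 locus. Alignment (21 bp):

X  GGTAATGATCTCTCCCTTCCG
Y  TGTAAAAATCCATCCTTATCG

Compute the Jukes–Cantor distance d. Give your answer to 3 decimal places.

The sequences differ at 8 of 21 sites (1, 6, 7, 11, 12, 16, 18, 19), so p = 8/21 ≈ 0.380952.
d = −(3/4) ln(1 − 4p/3) = −0.75 ln(1 − 0.507936) = −0.75 ln(0.492064)
  = −0.75 × (-0.709146) = 0.531860 substitutions/site.

0.532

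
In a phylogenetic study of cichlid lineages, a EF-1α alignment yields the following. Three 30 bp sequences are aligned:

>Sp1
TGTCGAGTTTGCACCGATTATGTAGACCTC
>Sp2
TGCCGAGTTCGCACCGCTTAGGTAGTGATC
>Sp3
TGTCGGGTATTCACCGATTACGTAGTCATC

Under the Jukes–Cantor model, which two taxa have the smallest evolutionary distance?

Sp1 and Sp3

Sp1–Sp2: 7/30 differ, p = 0.233, d = 0.280.
Sp1–Sp3: 6/30 differ, p = 0.200, d = 0.233.
Sp2–Sp3: 8/30 differ, p = 0.267, d = 0.330.
The smallest distance is between Sp1 and Sp3.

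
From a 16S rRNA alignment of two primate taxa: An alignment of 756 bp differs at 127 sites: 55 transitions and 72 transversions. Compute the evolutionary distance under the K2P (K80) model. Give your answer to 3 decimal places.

P = 55/756 ≈ 0.072751 and Q = 72/756 ≈ 0.095238.
Under the Kimura two-parameter model, d = −½ ln(1 − 2P − Q) − ¼ ln(1 − 2Q).
1 − 2P − Q = 0.75926, giving −½ ln(0.75926) = 0.137706.
1 − 2Q = 0.809524, giving −¼ ln(0.809524) = 0.052827.
d = 0.137706 + 0.052827 = 0.190533.

0.191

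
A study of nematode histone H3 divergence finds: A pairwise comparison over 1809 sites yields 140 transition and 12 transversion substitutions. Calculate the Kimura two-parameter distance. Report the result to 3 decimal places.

0.091

P = 140/1809 ≈ 0.077391 and Q = 12/1809 ≈ 0.006633.
Under the Kimura two-parameter model, d = −½ ln(1 − 2P − Q) − ¼ ln(1 − 2Q).
1 − 2P − Q = 0.838585, giving −½ ln(0.838585) = 0.088020.
1 − 2Q = 0.986734, giving −¼ ln(0.986734) = 0.003339.
d = 0.088020 + 0.003339 = 0.091359.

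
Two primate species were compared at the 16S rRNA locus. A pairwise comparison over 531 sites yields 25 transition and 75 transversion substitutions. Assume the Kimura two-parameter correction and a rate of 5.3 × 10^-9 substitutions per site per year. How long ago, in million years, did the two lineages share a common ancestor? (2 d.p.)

P = 25/531 ≈ 0.047081 and Q = 75/531 ≈ 0.141243.
Under the Kimura two-parameter model, d = −½ ln(1 − 2P − Q) − ¼ ln(1 − 2Q).
1 − 2P − Q = 0.764595, giving −½ ln(0.764595) = 0.134204.
1 − 2Q = 0.717514, giving −¼ ln(0.717514) = 0.082991.
d = 0.134204 + 0.082991 = 0.217195.
Under a molecular clock d = 2μt, so t = d/(2μ) = 0.217195 / (2 × 5.3 × 10^-9) = 20.49 million years.

20.49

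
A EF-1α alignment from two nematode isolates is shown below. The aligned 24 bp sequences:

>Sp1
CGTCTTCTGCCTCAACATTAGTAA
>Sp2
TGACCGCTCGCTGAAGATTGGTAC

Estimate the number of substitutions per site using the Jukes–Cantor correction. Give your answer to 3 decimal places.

The sequences differ at 10 of 24 sites (1, 3, 5, 6, 9, 10, 13, 16, 20, 24), so p = 10/24 ≈ 0.416667.
d = −(3/4) ln(1 − 4p/3) = −0.75 ln(1 − 0.555556) = −0.75 ln(0.444444)
  = −0.75 × (-0.810931) = 0.608198 substitutions/site.

0.608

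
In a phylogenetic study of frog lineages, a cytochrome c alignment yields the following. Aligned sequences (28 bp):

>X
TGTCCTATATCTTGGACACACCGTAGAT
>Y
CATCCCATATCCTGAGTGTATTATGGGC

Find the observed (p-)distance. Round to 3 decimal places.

The sequences differ at 15 of 28 positions.
p = 15/28 = 0.535714… ≈ 0.536 (to 3 d.p.).

0.536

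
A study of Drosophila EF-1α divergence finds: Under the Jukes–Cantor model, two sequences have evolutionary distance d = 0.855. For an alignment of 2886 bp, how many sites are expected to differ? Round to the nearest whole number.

Invert JC69: p = (3/4)(1 − e^(−4d/3)) = 0.75 × (1 − e^(-1.14)) = 0.75 × (1 − 0.319819) = 0.510136.
Expected differing sites = pL ≈ 0.510136 × 2886 = 1472.252496 ≈ 1472.

1472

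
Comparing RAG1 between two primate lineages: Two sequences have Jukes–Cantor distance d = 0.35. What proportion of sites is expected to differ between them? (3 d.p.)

0.280

p = (3/4)(1 − e^(−4d/3)) = 0.75 × (1 − e^(-0.466667)) = 0.75 × (1 − 0.627089) = 0.279683.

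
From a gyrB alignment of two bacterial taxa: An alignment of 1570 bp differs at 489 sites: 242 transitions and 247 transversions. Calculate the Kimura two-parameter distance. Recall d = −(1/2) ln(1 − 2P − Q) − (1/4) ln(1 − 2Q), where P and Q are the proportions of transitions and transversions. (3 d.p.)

P = 242/1570 ≈ 0.15414 and Q = 247/1570 ≈ 0.157325.
Under the Kimura two-parameter model, d = −½ ln(1 − 2P − Q) − ¼ ln(1 − 2Q).
1 − 2P − Q = 0.534395, giving −½ ln(0.534395) = 0.313310.
1 − 2Q = 0.68535, giving −¼ ln(0.68535) = 0.094456.
d = 0.313310 + 0.094456 = 0.407766.

0.408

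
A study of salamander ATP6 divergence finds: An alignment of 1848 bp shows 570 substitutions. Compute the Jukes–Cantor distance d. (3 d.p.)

p = 570/1848 ≈ 0.308442.
d = −(3/4) ln(1 − 4p/3) = −0.75 ln(1 − 0.411256) = −0.75 ln(0.588744)
  = −0.75 × (-0.529764) = 0.397323 substitutions/site.

0.397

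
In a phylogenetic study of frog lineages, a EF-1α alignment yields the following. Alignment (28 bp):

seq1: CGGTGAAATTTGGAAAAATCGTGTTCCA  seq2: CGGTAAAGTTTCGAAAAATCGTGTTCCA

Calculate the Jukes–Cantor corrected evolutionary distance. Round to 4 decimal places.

The sequences differ at 3 of 28 sites (5, 8, 12), so p = 3/28 ≈ 0.107143.
d = −(3/4) ln(1 − 4p/3) = −0.75 ln(1 − 0.142857) = −0.75 ln(0.857143)
  = −0.75 × (-0.154151) = 0.115613 substitutions/site.

0.1156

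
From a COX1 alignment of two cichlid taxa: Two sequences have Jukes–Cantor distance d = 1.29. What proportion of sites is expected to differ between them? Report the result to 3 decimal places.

0.616

p = (3/4)(1 − e^(−4d/3)) = 0.75 × (1 − e^(-1.72)) = 0.75 × (1 − 0.179066) = 0.615701.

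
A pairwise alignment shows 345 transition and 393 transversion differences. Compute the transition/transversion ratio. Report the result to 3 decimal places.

0.878

R = 345/393 = 0.877862… ≈ 0.878 (to 3 d.p.).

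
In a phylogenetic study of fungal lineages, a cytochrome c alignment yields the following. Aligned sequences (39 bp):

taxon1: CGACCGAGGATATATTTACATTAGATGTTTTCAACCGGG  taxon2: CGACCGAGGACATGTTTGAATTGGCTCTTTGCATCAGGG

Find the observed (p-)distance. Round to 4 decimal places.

0.2564

The sequences differ at 10 of 39 positions (sites 11, 14, 18, 19, 23, 25, 27, 31, 34, 36).
p = 10/39 = 0.256410… ≈ 0.2564 (to 4 d.p.).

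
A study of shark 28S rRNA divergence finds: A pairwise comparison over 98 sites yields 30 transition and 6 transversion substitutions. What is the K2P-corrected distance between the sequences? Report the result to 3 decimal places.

P = 30/98 ≈ 0.306122 and Q = 6/98 ≈ 0.061224.
Under the Kimura two-parameter model, d = −½ ln(1 − 2P − Q) − ¼ ln(1 − 2Q).
1 − 2P − Q = 0.326532, giving −½ ln(0.326532) = 0.559614.
1 − 2Q = 0.877552, giving −¼ ln(0.877552) = 0.032655.
d = 0.559614 + 0.032655 = 0.592269.

0.592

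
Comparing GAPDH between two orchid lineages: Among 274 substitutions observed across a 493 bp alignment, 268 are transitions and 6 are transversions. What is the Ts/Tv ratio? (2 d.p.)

R = 268/6 = 44.666666… ≈ 44.67 (to 2 d.p.).

44.67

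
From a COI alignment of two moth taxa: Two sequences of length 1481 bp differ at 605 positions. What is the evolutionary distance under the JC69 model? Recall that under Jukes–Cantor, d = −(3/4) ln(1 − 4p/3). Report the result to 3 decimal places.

0.590

p = 605/1481 ≈ 0.408508.
d = −(3/4) ln(1 − 4p/3) = −0.75 ln(1 − 0.544677) = −0.75 ln(0.455323)
  = −0.75 × (-0.786748) = 0.590061 substitutions/site.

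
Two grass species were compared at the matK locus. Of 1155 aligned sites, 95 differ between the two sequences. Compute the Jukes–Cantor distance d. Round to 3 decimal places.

p = 95/1155 ≈ 0.082251.
d = −(3/4) ln(1 − 4p/3) = −0.75 ln(1 − 0.109668) = −0.75 ln(0.890332)
  = −0.75 × (-0.116161) = 0.087121 substitutions/site.

0.087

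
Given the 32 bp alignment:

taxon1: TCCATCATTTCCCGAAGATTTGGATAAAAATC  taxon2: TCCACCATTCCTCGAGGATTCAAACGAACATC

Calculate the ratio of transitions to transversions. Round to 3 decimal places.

Transitions are A↔G and C↔T; transversions are all other mismatches.
Transitions: 9. Transversions: 1.
R = 9/1 = 9.000.

9.000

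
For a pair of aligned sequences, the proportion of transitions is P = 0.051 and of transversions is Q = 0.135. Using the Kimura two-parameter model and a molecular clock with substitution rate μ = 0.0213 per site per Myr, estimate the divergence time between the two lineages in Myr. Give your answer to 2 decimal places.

Under the Kimura two-parameter model, d = −½ ln(1 − 2P − Q) − ¼ ln(1 − 2Q).
1 − 2P − Q = 0.763, giving −½ ln(0.763) = 0.135249.
1 − 2Q = 0.73, giving −¼ ln(0.73) = 0.078678.
d = 0.135249 + 0.078678 = 0.213927.
Under a molecular clock d = 2μt, so t = d/(2μ) = 0.213927 / (2 × 0.0213) = 5.02 Myr.

5.02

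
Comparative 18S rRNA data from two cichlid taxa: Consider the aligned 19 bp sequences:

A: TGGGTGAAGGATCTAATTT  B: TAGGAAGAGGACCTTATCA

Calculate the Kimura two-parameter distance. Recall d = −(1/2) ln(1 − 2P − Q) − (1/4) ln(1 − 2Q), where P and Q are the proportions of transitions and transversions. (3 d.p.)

Of 19 sites, 5 differences are transitions and 3 are transversions, so P = 5/19 ≈ 0.263158 and Q = 3/19 ≈ 0.157895.
Under the Kimura two-parameter model, d = −½ ln(1 − 2P − Q) − ¼ ln(1 − 2Q).
1 − 2P − Q = 0.315789, giving −½ ln(0.315789) = 0.576341.
1 − 2Q = 0.68421, giving −¼ ln(0.68421) = 0.094873.
d = 0.576341 + 0.094873 = 0.671214.

0.671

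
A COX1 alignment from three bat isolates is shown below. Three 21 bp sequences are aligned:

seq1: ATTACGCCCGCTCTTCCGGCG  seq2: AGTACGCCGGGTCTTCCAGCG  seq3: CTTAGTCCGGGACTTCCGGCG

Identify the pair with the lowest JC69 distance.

seq1 and seq2

seq1–seq2: 4/21 differ, p = 0.190, d = 0.220.
seq1–seq3: 6/21 differ, p = 0.286, d = 0.360.
seq2–seq3: 6/21 differ, p = 0.286, d = 0.360.
The smallest distance is between seq1 and seq2.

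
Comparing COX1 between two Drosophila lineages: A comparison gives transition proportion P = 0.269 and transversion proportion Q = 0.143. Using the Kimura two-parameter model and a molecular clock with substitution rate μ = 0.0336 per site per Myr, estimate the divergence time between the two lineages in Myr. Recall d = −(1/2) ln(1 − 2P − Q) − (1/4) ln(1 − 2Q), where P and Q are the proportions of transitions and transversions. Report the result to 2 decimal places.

9.75

Under the Kimura two-parameter model, d = −½ ln(1 − 2P − Q) − ¼ ln(1 − 2Q).
1 − 2P − Q = 0.319, giving −½ ln(0.319) = 0.571282.
1 − 2Q = 0.714, giving −¼ ln(0.714) = 0.084218.
d = 0.571282 + 0.084218 = 0.655500.
Under a molecular clock d = 2μt, so t = d/(2μ) = 0.655500 / (2 × 0.0336) = 9.75 Myr.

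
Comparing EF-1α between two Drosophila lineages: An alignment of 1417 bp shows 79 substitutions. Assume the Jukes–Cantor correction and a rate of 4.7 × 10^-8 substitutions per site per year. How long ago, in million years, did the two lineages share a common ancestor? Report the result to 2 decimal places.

0.62

p = 79/1417 ≈ 0.055752.
d = −(3/4) ln(1 − 4p/3) = −0.75 ln(1 − 0.074336) = −0.75 ln(0.925664)
  = −0.75 × (-0.077244) = 0.057933 substitutions/site.
Under a molecular clock d = 2μt, so t = d/(2μ) = 0.057933 / (2 × 4.7 × 10^-8) = 0.62 million years.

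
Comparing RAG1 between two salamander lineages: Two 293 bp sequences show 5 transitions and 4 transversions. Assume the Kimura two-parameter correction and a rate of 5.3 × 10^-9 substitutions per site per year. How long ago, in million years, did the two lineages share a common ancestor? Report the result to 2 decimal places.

2.96

P = 5/293 ≈ 0.017065 and Q = 4/293 ≈ 0.013652.
Under the Kimura two-parameter model, d = −½ ln(1 − 2P − Q) − ¼ ln(1 − 2Q).
1 − 2P − Q = 0.952218, giving −½ ln(0.952218) = 0.024481.
1 − 2Q = 0.972696, giving −¼ ln(0.972696) = 0.006921.
d = 0.024481 + 0.006921 = 0.031402.
Under a molecular clock d = 2μt, so t = d/(2μ) = 0.031402 / (2 × 5.3 × 10^-9) = 2.96 million years.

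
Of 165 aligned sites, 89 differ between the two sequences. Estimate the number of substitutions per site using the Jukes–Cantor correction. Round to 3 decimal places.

0.953

p = 89/165 ≈ 0.539394.
d = −(3/4) ln(1 − 4p/3) = −0.75 ln(1 − 0.719192) = −0.75 ln(0.280808)
  = −0.75 × (-1.270084) = 0.952563 substitutions/site.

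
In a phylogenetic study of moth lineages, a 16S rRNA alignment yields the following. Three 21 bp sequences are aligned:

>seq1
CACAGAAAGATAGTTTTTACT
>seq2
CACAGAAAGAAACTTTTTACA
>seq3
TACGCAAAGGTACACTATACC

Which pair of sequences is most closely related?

seq1–seq2: 3/21 differ, p = 0.143, d = 0.158.
seq1–seq3: 9/21 differ, p = 0.429, d = 0.635.
seq2–seq3: 9/21 differ, p = 0.429, d = 0.635.
The smallest distance is between seq1 and seq2.

seq1 and seq2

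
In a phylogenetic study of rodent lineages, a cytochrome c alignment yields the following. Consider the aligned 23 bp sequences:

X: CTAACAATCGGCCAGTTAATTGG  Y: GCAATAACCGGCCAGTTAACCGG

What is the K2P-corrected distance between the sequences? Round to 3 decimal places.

Of 23 sites, 5 differences are transitions and 1 are transversions, so P = 5/23 ≈ 0.217391 and Q = 1/23 ≈ 0.043478.
Under the Kimura two-parameter model, d = −½ ln(1 − 2P − Q) − ¼ ln(1 − 2Q).
1 − 2P − Q = 0.52174, giving −½ ln(0.52174) = 0.325293.
1 − 2Q = 0.913044, giving −¼ ln(0.913044) = 0.022743.
d = 0.325293 + 0.022743 = 0.348036.

0.348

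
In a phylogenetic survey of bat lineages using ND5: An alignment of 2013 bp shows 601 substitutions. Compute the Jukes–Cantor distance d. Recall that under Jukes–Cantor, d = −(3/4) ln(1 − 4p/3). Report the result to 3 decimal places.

0.381

p = 601/2013 ≈ 0.298559.
d = −(3/4) ln(1 − 4p/3) = −0.75 ln(1 − 0.398079) = −0.75 ln(0.601921)
  = −0.75 × (-0.507629) = 0.380722 substitutions/site.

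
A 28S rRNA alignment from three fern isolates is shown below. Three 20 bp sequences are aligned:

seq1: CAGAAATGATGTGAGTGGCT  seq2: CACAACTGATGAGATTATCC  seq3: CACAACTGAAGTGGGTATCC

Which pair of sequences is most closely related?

seq2 and seq3

seq1–seq2: 7/20 differ, p = 0.350, d = 0.471.
seq1–seq3: 7/20 differ, p = 0.350, d = 0.471.
seq2–seq3: 4/20 differ, p = 0.200, d = 0.233.
The smallest distance is between seq2 and seq3.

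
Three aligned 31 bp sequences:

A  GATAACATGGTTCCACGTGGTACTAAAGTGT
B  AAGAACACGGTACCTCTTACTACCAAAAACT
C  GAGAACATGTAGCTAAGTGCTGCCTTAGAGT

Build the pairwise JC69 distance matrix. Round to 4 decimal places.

A–B: 12/31 sites differ → p ≈ 0.387097, d = −0.75 ln(1 − 0.516129) = 0.544453 ≈ 0.5445.
A–C: 12/31 sites differ → p ≈ 0.387097, d = −0.75 ln(1 − 0.516129) = 0.544453 ≈ 0.5445.
B–C: 15/31 sites differ → p ≈ 0.483871, d = −0.75 ln(1 − 0.645161) = 0.777068 ≈ 0.7771.

d(A,B) = 0.5445, d(A,C) = 0.5445, d(B,C) = 0.7771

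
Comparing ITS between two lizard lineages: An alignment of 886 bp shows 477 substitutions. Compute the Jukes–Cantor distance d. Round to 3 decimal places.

0.949

p = 477/886 ≈ 0.538375.
d = −(3/4) ln(1 − 4p/3) = −0.75 ln(1 − 0.717833) = −0.75 ln(0.282167)
  = −0.75 × (-1.265256) = 0.948942 substitutions/site.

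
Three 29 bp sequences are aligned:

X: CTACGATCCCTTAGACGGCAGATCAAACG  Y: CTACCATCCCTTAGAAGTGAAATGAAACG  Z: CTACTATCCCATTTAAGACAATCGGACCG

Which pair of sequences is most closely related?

X and Y

X–Y: 6/29 differ, p = 0.207, d = 0.242.
X–Z: 12/29 differ, p = 0.414, d = 0.602.
Y–Z: 10/29 differ, p = 0.345, d = 0.462.
The smallest distance is between X and Y.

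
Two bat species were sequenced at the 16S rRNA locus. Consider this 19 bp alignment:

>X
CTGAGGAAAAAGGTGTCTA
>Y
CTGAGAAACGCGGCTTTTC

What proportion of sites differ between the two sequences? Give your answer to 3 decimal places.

0.421

The sequences differ at 8 of 19 positions (sites 6, 9, 10, 11, 14, 15, 17, 19).
p = 8/19 = 0.421052… ≈ 0.421 (to 3 d.p.).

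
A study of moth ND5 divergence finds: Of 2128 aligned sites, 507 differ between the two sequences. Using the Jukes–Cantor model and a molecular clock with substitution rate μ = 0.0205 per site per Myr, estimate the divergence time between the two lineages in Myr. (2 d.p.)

p = 507/2128 ≈ 0.238252.
d = −(3/4) ln(1 − 4p/3) = −0.75 ln(1 − 0.317669) = −0.75 ln(0.682331)
  = −0.75 × (-0.382240) = 0.286680 substitutions/site.
Under a molecular clock d = 2μt, so t = d/(2μ) = 0.286680 / (2 × 0.0205) = 6.99 Myr.

6.99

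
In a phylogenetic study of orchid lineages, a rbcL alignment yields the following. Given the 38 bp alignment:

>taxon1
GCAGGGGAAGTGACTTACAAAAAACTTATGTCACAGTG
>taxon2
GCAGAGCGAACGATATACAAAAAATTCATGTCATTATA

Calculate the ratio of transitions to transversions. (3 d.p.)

3.333

Transitions are A↔G and C↔T; transversions are all other mismatches.
Transitions: 10. Transversions: 3.
R = 10/3 = 3.333333… ≈ 3.333 (to 3 d.p.).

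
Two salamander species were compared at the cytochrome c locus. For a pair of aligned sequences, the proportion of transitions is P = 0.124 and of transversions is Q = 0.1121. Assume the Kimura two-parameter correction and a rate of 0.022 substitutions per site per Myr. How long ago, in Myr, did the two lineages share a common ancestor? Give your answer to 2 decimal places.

Under the Kimura two-parameter model, d = −½ ln(1 − 2P − Q) − ¼ ln(1 − 2Q).
1 − 2P − Q = 0.6399, giving −½ ln(0.6399) = 0.223222.
1 − 2Q = 0.7758, giving −¼ ln(0.7758) = 0.063465.
d = 0.223222 + 0.063465 = 0.286687.
Under a molecular clock d = 2μt, so t = d/(2μ) = 0.286687 / (2 × 0.022) = 6.52 Myr.

6.52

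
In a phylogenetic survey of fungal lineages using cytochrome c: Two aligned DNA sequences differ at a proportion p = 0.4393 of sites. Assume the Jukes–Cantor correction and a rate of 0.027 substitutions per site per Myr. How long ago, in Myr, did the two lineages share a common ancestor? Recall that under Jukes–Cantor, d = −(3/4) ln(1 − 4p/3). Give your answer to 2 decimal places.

d = −(3/4) ln(1 − 4p/3) = −0.75 ln(1 − 0.585733) = −0.75 ln(0.414267)
  = −0.75 × (-0.881245) = 0.660934 substitutions/site.
Under a molecular clock d = 2μt, so t = d/(2μ) = 0.660934 / (2 × 0.027) = 12.24 Myr.

12.24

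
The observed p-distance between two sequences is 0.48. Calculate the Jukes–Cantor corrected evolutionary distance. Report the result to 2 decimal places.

d = −(3/4) ln(1 − 4p/3) = −0.75 ln(1 − 0.64) = −0.75 ln(0.36)
  = −0.75 × (-1.021651) = 0.766238 substitutions/site.

0.77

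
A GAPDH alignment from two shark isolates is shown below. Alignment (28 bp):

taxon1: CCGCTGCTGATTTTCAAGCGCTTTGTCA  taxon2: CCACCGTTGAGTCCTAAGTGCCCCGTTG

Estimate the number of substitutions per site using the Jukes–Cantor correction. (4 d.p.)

0.7238

The sequences differ at 13 of 28 sites, so p = 13/28 ≈ 0.464286.
d = −(3/4) ln(1 − 4p/3) = −0.75 ln(1 − 0.619048) = −0.75 ln(0.380952)
  = −0.75 × (-0.965082) = 0.723812 substitutions/site.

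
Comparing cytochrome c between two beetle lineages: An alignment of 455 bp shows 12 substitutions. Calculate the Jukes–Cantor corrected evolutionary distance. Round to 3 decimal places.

0.027

p = 12/455 ≈ 0.026374.
d = −(3/4) ln(1 − 4p/3) = −0.75 ln(1 − 0.035165) = −0.75 ln(0.964835)
  = −0.75 × (-0.035798) = 0.026849 substitutions/site.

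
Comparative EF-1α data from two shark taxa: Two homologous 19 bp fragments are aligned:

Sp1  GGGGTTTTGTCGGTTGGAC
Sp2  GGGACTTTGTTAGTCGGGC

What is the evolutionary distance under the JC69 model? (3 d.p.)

The sequences differ at 6 of 19 sites (4, 5, 11, 12, 15, 18), so p = 6/19 ≈ 0.315789.
d = −(3/4) ln(1 − 4p/3) = −0.75 ln(1 − 0.421052) = −0.75 ln(0.578948)
  = −0.75 × (-0.546543) = 0.409907 substitutions/site.

0.410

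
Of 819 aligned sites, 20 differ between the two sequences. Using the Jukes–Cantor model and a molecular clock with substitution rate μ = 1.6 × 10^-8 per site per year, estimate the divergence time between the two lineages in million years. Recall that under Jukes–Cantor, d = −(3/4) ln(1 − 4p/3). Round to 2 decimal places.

p = 20/819 ≈ 0.02442.
d = −(3/4) ln(1 − 4p/3) = −0.75 ln(1 − 0.03256) = −0.75 ln(0.96744)
  = −0.75 × (-0.033102) = 0.024827 substitutions/site.
Under a molecular clock d = 2μt, so t = d/(2μ) = 0.024827 / (2 × 1.6 × 10^-8) = 0.78 million years.

0.78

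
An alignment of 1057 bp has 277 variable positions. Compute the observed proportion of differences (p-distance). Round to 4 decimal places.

p = 277/1057 = 0.262062… ≈ 0.2621 (to 4 d.p.).

0.2621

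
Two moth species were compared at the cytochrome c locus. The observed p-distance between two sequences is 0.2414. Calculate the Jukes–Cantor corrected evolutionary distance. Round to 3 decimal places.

d = −(3/4) ln(1 − 4p/3) = −0.75 ln(1 − 0.321867) = −0.75 ln(0.678133)
  = −0.75 × (-0.388412) = 0.291309 substitutions/site.

0.291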